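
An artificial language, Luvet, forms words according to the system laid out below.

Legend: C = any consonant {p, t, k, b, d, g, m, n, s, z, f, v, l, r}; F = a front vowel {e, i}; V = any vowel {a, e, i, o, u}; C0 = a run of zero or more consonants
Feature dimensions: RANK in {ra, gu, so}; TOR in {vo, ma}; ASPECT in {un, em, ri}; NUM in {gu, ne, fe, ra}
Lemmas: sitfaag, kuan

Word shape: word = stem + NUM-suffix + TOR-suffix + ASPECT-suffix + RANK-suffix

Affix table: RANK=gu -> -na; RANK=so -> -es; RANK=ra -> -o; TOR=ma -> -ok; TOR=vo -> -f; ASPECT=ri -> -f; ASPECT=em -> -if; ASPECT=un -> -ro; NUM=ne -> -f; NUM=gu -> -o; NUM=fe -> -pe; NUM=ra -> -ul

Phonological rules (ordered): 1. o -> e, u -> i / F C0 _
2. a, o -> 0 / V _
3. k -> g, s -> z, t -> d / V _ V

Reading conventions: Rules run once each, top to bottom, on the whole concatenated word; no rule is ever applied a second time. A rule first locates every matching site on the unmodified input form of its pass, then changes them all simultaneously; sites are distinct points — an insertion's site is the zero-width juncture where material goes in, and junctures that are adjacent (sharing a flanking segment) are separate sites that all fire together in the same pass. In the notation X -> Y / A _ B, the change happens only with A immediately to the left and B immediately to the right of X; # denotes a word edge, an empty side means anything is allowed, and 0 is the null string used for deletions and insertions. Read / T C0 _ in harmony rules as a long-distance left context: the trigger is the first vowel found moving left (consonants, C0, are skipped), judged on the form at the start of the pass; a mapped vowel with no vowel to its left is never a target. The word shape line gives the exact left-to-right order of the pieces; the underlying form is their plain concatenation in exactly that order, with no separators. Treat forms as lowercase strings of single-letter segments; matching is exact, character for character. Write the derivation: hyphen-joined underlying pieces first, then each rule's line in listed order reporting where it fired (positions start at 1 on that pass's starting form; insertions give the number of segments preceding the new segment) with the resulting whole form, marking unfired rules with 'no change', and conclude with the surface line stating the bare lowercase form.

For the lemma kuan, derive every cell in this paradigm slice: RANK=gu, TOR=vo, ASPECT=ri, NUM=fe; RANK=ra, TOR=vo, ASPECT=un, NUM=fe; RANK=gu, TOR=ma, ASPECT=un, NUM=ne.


cell RANK=gu, TOR=vo, ASPECT=ri, NUM=fe:
underlying: kuan-pe-f-f-na
1. o -> e, u -> i / F C0 _: no change
2. a, o -> 0 / V _: fires at position(s) 3: kunpeffna
3. k -> g, s -> z, t -> d / V _ V: no change
surface: kunpeffna

cell RANK=ra, TOR=vo, ASPECT=un, NUM=fe:
underlying: kuan-pe-f-ro-o
1. o -> e, u -> i / F C0 _: fires at position(s) 9: kuanpefreo
2. a, o -> 0 / V _: fires at position(s) 3, 10: kunpefre
3. k -> g, s -> z, t -> d / V _ V: no change
surface: kunpefre

cell RANK=gu, TOR=ma, ASPECT=un, NUM=ne:
underlying: kuan-f-ok-ro-na
1. o -> e, u -> i / F C0 _: no change
2. a, o -> 0 / V _: fires at position(s) 3: kunfokrona
3. k -> g, s -> z, t -> d / V _ V: no change
surface: kunfokrona


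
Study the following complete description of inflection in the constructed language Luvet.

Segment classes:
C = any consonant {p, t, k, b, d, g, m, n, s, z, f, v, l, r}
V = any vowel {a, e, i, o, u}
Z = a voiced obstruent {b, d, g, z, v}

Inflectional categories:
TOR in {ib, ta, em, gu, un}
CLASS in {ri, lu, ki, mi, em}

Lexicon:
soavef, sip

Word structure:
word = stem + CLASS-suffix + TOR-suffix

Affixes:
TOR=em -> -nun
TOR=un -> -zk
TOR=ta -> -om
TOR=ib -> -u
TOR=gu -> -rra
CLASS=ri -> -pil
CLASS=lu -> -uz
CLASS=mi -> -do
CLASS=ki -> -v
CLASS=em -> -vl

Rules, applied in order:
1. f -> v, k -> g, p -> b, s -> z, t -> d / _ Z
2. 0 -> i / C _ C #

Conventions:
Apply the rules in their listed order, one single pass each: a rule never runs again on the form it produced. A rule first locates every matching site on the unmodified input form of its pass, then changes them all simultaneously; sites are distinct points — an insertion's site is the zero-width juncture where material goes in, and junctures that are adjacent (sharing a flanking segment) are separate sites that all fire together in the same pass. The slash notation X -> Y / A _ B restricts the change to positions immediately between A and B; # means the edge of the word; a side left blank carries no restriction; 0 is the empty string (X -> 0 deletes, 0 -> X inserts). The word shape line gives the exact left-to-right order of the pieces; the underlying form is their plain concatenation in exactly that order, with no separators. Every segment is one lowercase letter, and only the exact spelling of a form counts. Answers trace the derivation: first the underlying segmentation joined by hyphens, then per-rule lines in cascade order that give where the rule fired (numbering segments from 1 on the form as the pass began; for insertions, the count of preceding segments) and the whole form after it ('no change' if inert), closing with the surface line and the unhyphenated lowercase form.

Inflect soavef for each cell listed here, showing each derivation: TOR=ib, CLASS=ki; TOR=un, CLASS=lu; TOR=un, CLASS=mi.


cell TOR=ib, CLASS=ki:
underlying: soavef-v-u
1. f -> v, k -> g, p -> b, s -> z, t -> d / _ Z: fires at position(s) 6: soavevvu
2. 0 -> i / C _ C #: no change
surface: soavevvu

cell TOR=un, CLASS=lu:
underlying: soavef-uz-zk
1. f -> v, k -> g, p -> b, s -> z, t -> d / _ Z: no change
2. 0 -> i / C _ C #: inserts after position(s) 9: soavefuzzik
surface: soavefuzzik

cell TOR=un, CLASS=mi:
underlying: soavef-do-zk
1. f -> v, k -> g, p -> b, s -> z, t -> d / _ Z: fires at position(s) 6: soavevdozk
2. 0 -> i / C _ C #: inserts after position(s) 9: soavevdozik
surface: soavevdozik


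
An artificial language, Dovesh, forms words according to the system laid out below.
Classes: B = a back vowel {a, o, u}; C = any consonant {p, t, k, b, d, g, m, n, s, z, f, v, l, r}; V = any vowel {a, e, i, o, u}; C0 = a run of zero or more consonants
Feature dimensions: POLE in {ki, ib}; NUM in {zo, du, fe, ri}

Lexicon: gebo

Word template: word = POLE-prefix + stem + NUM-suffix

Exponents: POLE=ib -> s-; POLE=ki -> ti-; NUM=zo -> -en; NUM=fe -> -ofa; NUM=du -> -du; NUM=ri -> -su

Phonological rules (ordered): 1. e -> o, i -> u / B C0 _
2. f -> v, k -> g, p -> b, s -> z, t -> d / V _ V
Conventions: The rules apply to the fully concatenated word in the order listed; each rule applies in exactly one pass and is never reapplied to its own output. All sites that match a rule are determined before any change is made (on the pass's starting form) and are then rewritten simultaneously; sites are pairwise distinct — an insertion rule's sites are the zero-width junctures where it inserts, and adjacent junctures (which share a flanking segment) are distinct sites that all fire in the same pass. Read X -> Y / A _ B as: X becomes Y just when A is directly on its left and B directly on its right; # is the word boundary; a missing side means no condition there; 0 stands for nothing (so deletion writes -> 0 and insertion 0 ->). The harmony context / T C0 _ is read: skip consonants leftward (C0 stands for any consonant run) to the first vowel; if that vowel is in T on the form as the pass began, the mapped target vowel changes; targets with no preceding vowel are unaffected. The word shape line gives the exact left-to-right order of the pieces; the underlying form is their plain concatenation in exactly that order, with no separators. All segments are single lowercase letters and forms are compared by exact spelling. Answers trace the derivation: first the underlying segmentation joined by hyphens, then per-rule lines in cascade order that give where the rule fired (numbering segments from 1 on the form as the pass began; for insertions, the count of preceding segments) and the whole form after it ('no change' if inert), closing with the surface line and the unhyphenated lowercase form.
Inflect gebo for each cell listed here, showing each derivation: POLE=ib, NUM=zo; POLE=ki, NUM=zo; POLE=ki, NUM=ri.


cell POLE=ib, NUM=zo:
underlying: s-gebo-en
1. e -> o, i -> u / B C0 _: fires at position(s) 6: sgeboon
2. f -> v, k -> g, p -> b, s -> z, t -> d / V _ V: no change
surface: sgeboon

cell POLE=ki, NUM=zo:
underlying: ti-gebo-en
1. e -> o, i -> u / B C0 _: fires at position(s) 7: tigeboon
2. f -> v, k -> g, p -> b, s -> z, t -> d / V _ V: no change
surface: tigeboon

cell POLE=ki, NUM=ri:
underlying: ti-gebo-su
1. e -> o, i -> u / B C0 _: no change
2. f -> v, k -> g, p -> b, s -> z, t -> d / V _ V: fires at position(s) 7: tigebozu
surface: tigebozu


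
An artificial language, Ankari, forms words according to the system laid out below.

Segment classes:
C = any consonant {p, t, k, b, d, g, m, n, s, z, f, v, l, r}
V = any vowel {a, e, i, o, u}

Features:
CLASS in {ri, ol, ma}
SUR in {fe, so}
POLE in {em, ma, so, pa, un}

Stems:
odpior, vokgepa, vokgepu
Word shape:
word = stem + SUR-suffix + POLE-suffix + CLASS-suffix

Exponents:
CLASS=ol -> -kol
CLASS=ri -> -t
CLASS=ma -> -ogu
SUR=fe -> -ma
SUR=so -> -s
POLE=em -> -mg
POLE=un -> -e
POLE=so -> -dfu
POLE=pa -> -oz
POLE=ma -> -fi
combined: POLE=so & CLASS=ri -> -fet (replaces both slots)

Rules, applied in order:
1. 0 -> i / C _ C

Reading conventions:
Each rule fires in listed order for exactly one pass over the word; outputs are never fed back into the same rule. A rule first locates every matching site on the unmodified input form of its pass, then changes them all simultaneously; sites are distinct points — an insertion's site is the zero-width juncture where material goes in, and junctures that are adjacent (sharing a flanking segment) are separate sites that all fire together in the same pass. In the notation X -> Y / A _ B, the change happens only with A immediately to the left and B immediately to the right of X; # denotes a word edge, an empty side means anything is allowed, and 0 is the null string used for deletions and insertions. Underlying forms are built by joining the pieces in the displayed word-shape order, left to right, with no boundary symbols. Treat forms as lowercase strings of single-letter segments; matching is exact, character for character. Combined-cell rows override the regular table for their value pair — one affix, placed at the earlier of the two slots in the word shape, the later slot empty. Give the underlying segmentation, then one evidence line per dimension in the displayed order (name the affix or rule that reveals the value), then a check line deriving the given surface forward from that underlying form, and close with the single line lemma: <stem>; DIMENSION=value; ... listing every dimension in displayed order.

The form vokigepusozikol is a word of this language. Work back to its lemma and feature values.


underlying: vokgepu-s-oz-kol
CLASS=ol - signalled by the affix -kol
SUR=so - signalled by the affix -s
POLE=pa - signalled by the affix -oz
check: vokgepusozkol -> vokigepusozikol
lemma: vokgepu; CLASS=ol; SUR=so; POLE=pa


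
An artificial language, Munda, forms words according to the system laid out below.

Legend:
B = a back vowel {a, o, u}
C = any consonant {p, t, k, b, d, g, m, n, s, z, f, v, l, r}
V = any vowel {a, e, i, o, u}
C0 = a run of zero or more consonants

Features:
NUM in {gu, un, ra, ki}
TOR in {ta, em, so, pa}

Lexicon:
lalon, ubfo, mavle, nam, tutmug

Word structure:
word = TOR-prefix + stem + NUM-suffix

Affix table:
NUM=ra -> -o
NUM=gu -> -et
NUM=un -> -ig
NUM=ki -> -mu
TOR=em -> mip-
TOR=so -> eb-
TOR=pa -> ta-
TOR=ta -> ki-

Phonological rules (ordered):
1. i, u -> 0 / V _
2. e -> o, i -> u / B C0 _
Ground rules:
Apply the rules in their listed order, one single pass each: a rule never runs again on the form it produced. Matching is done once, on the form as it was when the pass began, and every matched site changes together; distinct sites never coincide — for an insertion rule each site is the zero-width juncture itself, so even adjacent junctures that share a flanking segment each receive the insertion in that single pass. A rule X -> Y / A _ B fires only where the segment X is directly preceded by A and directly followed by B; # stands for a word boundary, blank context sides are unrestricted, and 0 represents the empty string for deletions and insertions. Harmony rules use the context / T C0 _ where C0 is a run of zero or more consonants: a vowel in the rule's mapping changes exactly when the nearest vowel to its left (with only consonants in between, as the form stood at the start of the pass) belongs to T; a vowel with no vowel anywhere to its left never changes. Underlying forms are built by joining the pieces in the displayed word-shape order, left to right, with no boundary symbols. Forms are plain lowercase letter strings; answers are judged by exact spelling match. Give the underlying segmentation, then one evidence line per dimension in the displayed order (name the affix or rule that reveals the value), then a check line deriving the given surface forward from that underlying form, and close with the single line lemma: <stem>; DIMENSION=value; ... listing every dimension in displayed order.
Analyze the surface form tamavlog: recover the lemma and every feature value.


underlying: ta-mavle-ig
NUM=un - signalled by the affix -ig
TOR=pa - signalled by the affix ta-
check: tamavleig -> tamavleg -> tamavlog
lemma: mavle; NUM=un; TOR=pa


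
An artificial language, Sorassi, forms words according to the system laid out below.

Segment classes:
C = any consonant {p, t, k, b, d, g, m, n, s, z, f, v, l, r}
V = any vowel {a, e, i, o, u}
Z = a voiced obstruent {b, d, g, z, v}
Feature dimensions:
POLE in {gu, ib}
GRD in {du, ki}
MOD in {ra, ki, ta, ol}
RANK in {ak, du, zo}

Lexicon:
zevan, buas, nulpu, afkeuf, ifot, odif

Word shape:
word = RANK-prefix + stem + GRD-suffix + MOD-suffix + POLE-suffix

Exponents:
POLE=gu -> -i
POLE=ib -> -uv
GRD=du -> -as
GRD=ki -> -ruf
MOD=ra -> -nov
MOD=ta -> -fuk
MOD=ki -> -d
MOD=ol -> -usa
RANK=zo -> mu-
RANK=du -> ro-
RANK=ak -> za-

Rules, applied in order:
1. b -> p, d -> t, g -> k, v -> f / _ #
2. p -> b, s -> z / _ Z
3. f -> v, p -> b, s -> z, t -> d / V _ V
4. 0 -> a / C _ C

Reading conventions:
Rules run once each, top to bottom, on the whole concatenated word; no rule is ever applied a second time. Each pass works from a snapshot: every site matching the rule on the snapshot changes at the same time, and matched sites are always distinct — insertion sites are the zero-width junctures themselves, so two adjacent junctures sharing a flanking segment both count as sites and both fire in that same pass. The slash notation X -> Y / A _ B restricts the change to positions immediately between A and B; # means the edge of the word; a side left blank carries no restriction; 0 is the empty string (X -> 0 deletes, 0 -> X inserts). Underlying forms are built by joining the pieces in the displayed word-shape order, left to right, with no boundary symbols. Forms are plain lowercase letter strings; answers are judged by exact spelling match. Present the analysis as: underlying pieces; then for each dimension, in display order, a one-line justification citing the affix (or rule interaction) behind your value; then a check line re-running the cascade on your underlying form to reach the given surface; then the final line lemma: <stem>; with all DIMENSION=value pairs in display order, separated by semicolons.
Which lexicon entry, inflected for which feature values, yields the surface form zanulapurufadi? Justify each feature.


underlying: za-nulpu-ruf-d-i
POLE=gu - signalled by the affix -i
GRD=ki - signalled by the affix -ruf
MOD=ki - signalled by the affix -d
RANK=ak - signalled by the affix za-
check: zanulpurufdi -> zanulpurufdi -> zanulpurufdi -> zanulpurufdi -> zanulapurufadi
lemma: nulpu; POLE=gu; GRD=ki; MOD=ki; RANK=ak


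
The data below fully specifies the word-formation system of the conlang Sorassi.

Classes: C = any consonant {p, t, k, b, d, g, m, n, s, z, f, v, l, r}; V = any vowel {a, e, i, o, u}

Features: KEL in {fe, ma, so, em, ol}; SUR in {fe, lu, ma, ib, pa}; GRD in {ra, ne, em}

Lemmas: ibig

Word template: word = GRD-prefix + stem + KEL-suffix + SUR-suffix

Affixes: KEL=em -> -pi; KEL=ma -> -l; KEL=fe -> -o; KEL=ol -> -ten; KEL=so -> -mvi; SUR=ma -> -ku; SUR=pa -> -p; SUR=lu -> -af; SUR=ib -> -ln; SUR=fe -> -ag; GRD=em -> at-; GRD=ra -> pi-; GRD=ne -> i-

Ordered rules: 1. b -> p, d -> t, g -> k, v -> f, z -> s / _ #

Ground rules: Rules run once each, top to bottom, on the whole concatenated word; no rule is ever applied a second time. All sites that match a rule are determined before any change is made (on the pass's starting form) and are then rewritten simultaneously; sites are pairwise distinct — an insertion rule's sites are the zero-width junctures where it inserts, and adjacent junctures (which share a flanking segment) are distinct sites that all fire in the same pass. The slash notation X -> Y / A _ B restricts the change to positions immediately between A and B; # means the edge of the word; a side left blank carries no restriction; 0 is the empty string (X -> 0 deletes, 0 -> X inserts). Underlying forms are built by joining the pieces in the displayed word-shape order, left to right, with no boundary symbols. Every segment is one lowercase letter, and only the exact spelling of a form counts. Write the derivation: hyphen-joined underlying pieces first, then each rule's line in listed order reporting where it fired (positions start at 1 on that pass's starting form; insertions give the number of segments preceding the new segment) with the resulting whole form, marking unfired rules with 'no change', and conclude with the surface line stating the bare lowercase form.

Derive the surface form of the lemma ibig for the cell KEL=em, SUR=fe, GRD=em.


underlying: at-ibig-pi-ag
1. b -> p, d -> t, g -> k, v -> f, z -> s / _ #: fires at position(s) 10: atibigpiak
surface: atibigpiak


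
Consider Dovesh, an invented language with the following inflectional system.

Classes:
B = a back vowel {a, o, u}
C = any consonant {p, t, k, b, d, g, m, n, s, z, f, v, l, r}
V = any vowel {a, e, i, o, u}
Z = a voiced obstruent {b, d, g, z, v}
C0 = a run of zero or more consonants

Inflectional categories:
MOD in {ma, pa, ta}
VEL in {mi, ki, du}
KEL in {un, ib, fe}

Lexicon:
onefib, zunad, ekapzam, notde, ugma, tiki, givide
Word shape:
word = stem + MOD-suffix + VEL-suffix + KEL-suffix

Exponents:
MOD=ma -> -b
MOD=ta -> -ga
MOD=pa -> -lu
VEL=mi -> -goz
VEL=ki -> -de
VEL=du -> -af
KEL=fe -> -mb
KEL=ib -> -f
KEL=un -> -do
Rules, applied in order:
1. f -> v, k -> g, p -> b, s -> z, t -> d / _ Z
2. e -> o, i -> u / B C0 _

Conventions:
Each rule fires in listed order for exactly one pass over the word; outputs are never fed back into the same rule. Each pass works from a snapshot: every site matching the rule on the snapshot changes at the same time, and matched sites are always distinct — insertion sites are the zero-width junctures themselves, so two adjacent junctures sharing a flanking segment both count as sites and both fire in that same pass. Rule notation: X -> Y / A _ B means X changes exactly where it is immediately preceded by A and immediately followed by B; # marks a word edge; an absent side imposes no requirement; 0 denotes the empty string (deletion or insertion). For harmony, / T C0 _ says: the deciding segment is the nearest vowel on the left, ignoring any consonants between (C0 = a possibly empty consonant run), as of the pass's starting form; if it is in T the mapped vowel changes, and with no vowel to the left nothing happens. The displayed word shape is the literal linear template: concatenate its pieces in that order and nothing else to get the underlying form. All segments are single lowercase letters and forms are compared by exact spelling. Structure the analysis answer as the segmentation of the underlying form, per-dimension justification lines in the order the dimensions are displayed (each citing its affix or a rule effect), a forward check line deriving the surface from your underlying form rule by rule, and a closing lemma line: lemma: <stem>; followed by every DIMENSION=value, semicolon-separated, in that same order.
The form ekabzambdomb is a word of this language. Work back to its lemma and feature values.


underlying: ekapzam-b-de-mb
MOD=ma - signalled by the affix -b
VEL=ki - signalled by the affix -de
KEL=fe - signalled by the affix -mb
check: ekapzambdemb -> ekabzambdemb -> ekabzambdomb
lemma: ekapzam; MOD=ma; VEL=ki; KEL=fe


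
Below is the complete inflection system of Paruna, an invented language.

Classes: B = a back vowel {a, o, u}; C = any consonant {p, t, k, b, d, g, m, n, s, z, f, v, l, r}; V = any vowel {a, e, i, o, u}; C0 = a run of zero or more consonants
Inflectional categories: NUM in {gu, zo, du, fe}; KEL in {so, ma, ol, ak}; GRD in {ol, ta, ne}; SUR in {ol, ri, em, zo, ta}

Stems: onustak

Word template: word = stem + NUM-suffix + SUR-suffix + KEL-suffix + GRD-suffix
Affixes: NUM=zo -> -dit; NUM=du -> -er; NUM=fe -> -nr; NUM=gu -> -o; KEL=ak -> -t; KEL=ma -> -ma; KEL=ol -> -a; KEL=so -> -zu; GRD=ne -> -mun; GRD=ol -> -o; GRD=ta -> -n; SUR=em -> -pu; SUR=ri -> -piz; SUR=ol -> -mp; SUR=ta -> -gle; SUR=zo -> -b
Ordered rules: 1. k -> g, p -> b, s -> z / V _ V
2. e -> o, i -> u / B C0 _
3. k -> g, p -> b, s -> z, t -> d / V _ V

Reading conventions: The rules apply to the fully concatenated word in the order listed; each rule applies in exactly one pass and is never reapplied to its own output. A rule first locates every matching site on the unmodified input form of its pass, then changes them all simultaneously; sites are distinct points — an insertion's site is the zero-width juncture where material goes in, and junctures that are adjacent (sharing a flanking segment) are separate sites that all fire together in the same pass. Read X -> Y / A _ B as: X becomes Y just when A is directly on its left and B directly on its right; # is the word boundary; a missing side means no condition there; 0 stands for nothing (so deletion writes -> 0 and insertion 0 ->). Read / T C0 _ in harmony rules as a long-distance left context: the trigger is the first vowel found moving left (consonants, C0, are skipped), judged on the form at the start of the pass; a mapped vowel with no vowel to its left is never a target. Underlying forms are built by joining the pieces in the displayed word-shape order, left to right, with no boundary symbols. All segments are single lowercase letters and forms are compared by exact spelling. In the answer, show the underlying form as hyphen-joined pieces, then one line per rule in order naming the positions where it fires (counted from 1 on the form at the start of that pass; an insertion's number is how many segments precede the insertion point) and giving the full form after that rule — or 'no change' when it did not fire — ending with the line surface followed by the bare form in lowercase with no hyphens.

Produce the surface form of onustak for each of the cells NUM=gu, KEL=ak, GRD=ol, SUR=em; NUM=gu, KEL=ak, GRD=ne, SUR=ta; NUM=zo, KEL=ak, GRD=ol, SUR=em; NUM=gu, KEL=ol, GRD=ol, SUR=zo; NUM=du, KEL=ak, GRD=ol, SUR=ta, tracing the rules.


cell NUM=gu, KEL=ak, GRD=ol, SUR=em:
underlying: onustak-o-pu-t-o
1. k -> g, p -> b, s -> z / V _ V: fires at position(s) 7, 9: onustagobuto
2. e -> o, i -> u / B C0 _: no change
3. k -> g, p -> b, s -> z, t -> d / V _ V: fires at position(s) 11: onustagobudo
surface: onustagobudo

cell NUM=gu, KEL=ak, GRD=ne, SUR=ta:
underlying: onustak-o-gle-t-mun
1. k -> g, p -> b, s -> z / V _ V: fires at position(s) 7: onustagogletmun
2. e -> o, i -> u / B C0 _: fires at position(s) 11: onustagoglotmun
3. k -> g, p -> b, s -> z, t -> d / V _ V: no change
surface: onustagoglotmun

cell NUM=zo, KEL=ak, GRD=ol, SUR=em:
underlying: onustak-dit-pu-t-o
1. k -> g, p -> b, s -> z / V _ V: no change
2. e -> o, i -> u / B C0 _: fires at position(s) 9: onustakdutputo
3. k -> g, p -> b, s -> z, t -> d / V _ V: fires at position(s) 13: onustakdutpudo
surface: onustakdutpudo

cell NUM=gu, KEL=ol, GRD=ol, SUR=zo:
underlying: onustak-o-b-a-o
1. k -> g, p -> b, s -> z / V _ V: fires at position(s) 7: onustagobao
2. e -> o, i -> u / B C0 _: no change
3. k -> g, p -> b, s -> z, t -> d / V _ V: no change
surface: onustagobao

cell NUM=du, KEL=ak, GRD=ol, SUR=ta:
underlying: onustak-er-gle-t-o
1. k -> g, p -> b, s -> z / V _ V: fires at position(s) 7: onustagergleto
2. e -> o, i -> u / B C0 _: fires at position(s) 8: onustagorgleto
3. k -> g, p -> b, s -> z, t -> d / V _ V: fires at position(s) 13: onustagorgledo
surface: onustagorgledo


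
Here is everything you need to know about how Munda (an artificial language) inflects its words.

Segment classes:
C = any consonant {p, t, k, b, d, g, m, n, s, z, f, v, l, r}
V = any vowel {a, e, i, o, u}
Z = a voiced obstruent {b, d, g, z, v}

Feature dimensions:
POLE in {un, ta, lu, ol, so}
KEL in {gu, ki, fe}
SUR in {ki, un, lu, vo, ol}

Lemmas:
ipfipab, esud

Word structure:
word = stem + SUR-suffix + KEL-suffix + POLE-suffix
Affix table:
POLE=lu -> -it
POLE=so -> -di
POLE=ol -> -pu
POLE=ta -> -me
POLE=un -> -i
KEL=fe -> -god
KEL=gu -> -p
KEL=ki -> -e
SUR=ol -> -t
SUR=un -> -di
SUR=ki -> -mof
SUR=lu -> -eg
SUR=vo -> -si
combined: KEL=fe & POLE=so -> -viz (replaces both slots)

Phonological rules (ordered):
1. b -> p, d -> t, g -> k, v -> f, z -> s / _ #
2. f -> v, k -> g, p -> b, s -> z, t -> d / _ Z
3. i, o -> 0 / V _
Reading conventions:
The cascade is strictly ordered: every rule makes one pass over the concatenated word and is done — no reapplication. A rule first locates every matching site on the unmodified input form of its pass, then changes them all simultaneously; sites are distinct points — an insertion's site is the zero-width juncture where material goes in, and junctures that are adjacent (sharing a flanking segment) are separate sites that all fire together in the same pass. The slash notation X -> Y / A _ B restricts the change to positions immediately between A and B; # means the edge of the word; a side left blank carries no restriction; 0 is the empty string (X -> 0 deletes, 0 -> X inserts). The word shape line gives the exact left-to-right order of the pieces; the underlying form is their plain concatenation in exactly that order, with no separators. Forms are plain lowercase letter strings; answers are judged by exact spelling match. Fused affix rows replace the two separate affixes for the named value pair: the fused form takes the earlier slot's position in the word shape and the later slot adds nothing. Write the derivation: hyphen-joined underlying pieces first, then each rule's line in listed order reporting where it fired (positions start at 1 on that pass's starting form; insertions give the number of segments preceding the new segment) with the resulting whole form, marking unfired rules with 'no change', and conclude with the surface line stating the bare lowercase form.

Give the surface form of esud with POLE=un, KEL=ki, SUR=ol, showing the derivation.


underlying: esud-t-e-i
1. b -> p, d -> t, g -> k, v -> f, z -> s / _ #: no change
2. f -> v, k -> g, p -> b, s -> z, t -> d / _ Z: no change
3. i, o -> 0 / V _: fires at position(s) 7: esudte
surface: esudte


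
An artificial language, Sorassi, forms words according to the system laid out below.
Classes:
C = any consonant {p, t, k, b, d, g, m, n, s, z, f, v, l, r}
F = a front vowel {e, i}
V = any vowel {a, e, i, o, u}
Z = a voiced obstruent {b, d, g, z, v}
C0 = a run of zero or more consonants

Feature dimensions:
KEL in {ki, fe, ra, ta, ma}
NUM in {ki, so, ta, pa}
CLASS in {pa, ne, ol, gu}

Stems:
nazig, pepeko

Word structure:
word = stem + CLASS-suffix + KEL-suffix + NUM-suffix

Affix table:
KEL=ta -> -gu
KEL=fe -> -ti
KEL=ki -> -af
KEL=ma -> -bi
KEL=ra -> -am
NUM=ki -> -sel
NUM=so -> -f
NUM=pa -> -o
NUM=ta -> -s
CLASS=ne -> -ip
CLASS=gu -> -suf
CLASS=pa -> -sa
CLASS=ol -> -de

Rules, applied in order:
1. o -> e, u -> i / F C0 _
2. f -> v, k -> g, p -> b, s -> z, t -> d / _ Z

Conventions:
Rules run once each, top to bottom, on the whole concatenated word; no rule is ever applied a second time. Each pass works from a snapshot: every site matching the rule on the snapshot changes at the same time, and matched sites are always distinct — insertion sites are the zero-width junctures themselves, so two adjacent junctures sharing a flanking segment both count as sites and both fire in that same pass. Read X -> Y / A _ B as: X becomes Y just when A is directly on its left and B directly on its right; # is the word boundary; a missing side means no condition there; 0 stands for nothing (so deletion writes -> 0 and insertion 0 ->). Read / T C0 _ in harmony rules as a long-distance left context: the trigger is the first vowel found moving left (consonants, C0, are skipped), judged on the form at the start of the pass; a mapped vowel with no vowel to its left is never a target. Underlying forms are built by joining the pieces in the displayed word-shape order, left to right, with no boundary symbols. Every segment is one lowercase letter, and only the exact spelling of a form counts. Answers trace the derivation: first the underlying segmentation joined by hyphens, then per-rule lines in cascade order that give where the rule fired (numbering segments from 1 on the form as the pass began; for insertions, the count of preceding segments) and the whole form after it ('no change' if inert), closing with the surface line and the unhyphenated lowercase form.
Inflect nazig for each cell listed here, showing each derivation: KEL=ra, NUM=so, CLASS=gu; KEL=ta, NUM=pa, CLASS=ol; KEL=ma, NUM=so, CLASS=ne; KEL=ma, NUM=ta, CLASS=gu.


cell KEL=ra, NUM=so, CLASS=gu:
underlying: nazig-suf-am-f
1. o -> e, u -> i / F C0 _: fires at position(s) 7: nazigsifamf
2. f -> v, k -> g, p -> b, s -> z, t -> d / _ Z: no change
surface: nazigsifamf

cell KEL=ta, NUM=pa, CLASS=ol:
underlying: nazig-de-gu-o
1. o -> e, u -> i / F C0 _: fires at position(s) 9: nazigdegio
2. f -> v, k -> g, p -> b, s -> z, t -> d / _ Z: no change
surface: nazigdegio

cell KEL=ma, NUM=so, CLASS=ne:
underlying: nazig-ip-bi-f
1. o -> e, u -> i / F C0 _: no change
2. f -> v, k -> g, p -> b, s -> z, t -> d / _ Z: fires at position(s) 7: nazigibbif
surface: nazigibbif

cell KEL=ma, NUM=ta, CLASS=gu:
underlying: nazig-suf-bi-s
1. o -> e, u -> i / F C0 _: fires at position(s) 7: nazigsifbis
2. f -> v, k -> g, p -> b, s -> z, t -> d / _ Z: fires at position(s) 8: nazigsivbis
surface: nazigsivbis


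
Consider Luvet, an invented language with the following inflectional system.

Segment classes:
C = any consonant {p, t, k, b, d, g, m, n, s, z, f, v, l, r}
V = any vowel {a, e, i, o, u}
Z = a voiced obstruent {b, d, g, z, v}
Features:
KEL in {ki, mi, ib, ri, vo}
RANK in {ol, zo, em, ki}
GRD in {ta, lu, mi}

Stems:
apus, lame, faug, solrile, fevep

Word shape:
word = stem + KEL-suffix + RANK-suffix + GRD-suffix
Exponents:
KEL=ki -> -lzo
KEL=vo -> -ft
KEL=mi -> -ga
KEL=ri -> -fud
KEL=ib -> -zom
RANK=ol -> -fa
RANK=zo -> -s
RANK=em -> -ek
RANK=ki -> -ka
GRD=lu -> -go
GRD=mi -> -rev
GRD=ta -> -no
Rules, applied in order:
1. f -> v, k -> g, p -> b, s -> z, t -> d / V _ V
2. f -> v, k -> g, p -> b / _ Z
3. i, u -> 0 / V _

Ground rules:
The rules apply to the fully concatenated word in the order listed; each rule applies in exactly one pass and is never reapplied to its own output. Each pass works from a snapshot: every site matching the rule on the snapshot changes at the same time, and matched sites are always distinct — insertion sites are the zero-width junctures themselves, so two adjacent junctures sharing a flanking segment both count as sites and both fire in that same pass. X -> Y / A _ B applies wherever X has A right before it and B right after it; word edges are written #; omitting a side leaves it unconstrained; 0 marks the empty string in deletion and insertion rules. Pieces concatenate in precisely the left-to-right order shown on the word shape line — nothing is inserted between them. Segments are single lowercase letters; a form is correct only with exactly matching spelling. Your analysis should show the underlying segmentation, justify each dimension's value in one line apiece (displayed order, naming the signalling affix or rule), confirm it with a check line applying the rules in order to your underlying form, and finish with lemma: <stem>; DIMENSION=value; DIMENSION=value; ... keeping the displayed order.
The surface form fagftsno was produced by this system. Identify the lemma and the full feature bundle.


underlying: faug-ft-s-no
KEL=vo - signalled by the affix -ft
RANK=zo - signalled by the affix -s
GRD=ta - signalled by the affix -no
check: faugftsno -> faugftsno -> faugftsno -> fagftsno
lemma: faug; KEL=vo; RANK=zo; GRD=ta


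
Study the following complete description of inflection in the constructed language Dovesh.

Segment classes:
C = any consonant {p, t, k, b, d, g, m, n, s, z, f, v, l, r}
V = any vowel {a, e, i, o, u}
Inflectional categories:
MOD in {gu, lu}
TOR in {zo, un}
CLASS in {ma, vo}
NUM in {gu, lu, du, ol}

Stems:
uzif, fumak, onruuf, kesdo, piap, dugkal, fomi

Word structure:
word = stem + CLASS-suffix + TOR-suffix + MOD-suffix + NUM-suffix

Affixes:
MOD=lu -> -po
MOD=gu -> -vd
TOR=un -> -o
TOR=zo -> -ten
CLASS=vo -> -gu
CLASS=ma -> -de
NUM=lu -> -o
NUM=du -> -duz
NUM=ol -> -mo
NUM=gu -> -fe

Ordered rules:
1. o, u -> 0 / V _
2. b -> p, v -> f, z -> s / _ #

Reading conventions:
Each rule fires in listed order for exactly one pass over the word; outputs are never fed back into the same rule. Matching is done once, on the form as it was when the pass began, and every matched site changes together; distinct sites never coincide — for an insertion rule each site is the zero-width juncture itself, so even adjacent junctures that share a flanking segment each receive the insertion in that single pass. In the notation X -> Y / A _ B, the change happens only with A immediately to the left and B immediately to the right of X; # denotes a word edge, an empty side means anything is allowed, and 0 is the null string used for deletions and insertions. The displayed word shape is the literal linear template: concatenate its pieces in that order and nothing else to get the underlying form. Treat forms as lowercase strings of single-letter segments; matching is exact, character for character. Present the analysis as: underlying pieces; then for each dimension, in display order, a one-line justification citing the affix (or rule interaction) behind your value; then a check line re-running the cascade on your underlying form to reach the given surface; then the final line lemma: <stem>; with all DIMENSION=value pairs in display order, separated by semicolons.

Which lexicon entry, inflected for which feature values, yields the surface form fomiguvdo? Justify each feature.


underlying: fomi-gu-o-vd-o
MOD=gu - signalled by the affix -vd
TOR=un - signalled by the affix -o
CLASS=vo - signalled by the affix -gu
NUM=lu - signalled by the affix -o
check: fomiguovdo -> fomiguvdo -> fomiguvdo
lemma: fomi; MOD=gu; TOR=un; CLASS=vo; NUM=lu


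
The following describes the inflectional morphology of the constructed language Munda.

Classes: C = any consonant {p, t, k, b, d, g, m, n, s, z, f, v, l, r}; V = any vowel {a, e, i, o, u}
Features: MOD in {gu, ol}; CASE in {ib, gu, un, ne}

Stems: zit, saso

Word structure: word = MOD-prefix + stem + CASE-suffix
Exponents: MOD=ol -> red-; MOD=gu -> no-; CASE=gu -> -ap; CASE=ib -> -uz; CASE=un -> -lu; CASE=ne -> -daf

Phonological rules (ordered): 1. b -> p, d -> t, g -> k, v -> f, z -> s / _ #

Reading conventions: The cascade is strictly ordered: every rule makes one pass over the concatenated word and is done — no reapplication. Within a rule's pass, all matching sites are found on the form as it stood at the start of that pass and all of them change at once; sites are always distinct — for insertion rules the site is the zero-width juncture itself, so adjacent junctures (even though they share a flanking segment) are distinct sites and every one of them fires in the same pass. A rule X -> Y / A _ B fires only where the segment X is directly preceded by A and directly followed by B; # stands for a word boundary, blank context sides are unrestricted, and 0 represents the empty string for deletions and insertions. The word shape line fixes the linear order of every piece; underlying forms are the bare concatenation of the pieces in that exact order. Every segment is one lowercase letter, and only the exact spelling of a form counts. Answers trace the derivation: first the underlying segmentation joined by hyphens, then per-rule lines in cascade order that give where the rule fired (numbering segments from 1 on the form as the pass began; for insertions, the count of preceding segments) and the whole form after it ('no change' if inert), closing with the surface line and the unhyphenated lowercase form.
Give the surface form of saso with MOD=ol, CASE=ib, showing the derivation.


underlying: red-saso-uz
1. b -> p, d -> t, g -> k, v -> f, z -> s / _ #: fires at position(s) 9: redsasous
surface: redsasous


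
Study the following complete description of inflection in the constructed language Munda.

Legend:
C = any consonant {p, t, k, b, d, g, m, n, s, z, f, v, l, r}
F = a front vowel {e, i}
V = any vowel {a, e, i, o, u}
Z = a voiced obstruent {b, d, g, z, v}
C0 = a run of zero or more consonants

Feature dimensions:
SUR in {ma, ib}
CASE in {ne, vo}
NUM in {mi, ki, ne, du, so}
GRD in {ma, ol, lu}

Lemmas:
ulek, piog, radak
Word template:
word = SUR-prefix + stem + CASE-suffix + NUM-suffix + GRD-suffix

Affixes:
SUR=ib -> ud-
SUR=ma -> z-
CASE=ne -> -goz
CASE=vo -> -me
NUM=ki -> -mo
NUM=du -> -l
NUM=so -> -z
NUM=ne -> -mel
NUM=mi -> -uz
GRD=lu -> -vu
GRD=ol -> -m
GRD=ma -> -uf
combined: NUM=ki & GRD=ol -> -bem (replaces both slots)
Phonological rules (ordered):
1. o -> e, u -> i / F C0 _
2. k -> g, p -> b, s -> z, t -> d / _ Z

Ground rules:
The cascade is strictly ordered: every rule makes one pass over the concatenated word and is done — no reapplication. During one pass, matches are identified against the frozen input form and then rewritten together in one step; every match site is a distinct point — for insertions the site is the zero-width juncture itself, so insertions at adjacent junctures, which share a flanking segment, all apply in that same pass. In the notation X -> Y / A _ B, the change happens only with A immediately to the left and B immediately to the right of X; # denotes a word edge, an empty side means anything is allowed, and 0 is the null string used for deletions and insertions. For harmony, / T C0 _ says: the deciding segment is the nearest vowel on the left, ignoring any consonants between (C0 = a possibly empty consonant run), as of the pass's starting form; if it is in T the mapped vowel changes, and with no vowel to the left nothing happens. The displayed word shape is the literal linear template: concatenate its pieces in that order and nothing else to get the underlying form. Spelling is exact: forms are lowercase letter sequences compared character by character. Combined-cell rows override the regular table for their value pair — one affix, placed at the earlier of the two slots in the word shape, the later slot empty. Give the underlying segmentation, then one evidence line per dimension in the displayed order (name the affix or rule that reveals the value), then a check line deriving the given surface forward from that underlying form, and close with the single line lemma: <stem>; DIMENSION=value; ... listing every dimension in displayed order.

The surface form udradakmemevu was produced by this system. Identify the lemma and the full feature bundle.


underlying: ud-radak-me-mo-vu
SUR=ib - signalled by the affix ud-
CASE=vo - signalled by the affix -me
NUM=ki - signalled by the affix -mo
GRD=lu - signalled by the affix -vu
check: udradakmemovu -> udradakmemevu -> udradakmemevu
lemma: radak; SUR=ib; CASE=vo; NUM=ki; GRD=lu


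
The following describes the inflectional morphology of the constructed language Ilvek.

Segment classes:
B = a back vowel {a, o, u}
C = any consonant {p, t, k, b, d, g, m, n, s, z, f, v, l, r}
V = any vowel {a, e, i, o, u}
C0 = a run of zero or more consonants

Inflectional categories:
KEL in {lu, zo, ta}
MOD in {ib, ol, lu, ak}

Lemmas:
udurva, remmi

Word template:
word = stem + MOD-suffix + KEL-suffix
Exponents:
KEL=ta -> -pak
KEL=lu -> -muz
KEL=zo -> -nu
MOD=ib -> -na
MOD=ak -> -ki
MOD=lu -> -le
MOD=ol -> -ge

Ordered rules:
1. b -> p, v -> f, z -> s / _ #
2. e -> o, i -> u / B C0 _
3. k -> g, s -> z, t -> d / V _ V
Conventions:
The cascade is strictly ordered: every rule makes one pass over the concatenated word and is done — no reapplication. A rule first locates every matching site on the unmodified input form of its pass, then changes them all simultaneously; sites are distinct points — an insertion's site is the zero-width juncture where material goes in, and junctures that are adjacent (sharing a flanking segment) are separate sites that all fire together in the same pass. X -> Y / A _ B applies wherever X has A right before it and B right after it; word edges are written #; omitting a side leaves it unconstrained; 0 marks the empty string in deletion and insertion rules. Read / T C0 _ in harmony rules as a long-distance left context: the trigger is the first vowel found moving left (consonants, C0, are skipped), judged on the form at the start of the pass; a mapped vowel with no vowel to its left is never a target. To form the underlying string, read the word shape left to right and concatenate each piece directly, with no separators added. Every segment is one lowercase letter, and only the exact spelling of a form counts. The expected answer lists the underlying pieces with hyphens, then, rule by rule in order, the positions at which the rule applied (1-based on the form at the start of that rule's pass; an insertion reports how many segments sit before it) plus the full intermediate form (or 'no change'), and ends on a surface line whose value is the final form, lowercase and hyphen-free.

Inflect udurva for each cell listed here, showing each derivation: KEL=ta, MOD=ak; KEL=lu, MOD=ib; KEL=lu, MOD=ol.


cell KEL=ta, MOD=ak:
underlying: udurva-ki-pak
1. b -> p, v -> f, z -> s / _ #: no change
2. e -> o, i -> u / B C0 _: fires at position(s) 8: udurvakupak
3. k -> g, s -> z, t -> d / V _ V: fires at position(s) 7: udurvagupak
surface: udurvagupak

cell KEL=lu, MOD=ib:
underlying: udurva-na-muz
1. b -> p, v -> f, z -> s / _ #: fires at position(s) 11: udurvanamus
2. e -> o, i -> u / B C0 _: no change
3. k -> g, s -> z, t -> d / V _ V: no change
surface: udurvanamus

cell KEL=lu, MOD=ol:
underlying: udurva-ge-muz
1. b -> p, v -> f, z -> s / _ #: fires at position(s) 11: udurvagemus
2. e -> o, i -> u / B C0 _: fires at position(s) 8: udurvagomus
3. k -> g, s -> z, t -> d / V _ V: no change
surface: udurvagomus
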